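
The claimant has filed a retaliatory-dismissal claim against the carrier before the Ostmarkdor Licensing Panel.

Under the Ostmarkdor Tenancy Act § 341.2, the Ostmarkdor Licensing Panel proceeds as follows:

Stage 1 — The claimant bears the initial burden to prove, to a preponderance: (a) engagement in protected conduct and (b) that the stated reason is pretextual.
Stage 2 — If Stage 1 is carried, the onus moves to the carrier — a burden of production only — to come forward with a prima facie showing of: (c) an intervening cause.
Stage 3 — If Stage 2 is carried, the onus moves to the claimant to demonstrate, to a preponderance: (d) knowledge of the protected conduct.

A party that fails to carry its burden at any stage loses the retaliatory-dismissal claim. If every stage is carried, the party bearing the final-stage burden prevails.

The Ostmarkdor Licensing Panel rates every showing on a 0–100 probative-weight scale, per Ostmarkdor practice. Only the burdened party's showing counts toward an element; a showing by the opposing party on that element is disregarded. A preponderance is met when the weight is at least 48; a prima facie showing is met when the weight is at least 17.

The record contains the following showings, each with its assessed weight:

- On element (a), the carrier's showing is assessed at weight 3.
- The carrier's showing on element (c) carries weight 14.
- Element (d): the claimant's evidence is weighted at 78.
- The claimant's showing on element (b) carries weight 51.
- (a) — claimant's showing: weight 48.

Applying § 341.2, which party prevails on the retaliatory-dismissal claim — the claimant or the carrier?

claimant

At Stage 1 the claimant must meet a preponderance (weight is at least 48): on (a) the weight is 48 (the carrier's 3 is given no effect), which does reach 48, so (a) meets the standard; on (b) the weight is 51, ≥ 48, so (b) meets the standard.
  Stage 1 carried; the burden shifts to the carrier.
At Stage 2 the carrier must meet a prima facie showing (weight is at least 17): on (c) the weight is 14, < 17, so (c) does not meet the standard.
  Not every element is met, so the carrier fails to carry Stage 2.
The analysis ends at Stage 2; the claimant prevails.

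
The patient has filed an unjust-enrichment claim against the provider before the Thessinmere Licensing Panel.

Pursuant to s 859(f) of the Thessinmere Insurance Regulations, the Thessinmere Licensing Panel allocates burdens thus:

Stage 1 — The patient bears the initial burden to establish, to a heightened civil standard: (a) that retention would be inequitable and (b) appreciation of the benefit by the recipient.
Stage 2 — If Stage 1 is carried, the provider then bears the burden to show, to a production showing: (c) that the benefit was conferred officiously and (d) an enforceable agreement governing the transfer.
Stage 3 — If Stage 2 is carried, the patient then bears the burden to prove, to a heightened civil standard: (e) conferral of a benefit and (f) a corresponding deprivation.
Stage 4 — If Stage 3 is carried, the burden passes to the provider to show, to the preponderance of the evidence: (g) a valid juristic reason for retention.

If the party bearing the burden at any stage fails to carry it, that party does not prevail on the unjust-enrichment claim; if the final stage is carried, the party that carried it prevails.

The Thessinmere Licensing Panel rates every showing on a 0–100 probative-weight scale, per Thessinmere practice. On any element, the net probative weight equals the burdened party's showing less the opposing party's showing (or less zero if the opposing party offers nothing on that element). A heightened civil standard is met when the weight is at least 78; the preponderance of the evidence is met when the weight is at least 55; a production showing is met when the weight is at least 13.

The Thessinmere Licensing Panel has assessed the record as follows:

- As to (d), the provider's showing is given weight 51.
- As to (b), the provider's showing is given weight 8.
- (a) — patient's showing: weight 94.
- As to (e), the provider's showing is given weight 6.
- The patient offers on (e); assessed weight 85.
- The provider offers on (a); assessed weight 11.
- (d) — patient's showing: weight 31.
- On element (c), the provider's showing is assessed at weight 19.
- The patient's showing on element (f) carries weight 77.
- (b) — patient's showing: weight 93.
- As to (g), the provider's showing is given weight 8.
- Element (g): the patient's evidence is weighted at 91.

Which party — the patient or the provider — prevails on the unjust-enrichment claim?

Stage 1 — burden on patient; standard: a heightened civil standard (weight is at least 78).
    (a): 94 − 11 = 83 ≥ 78 [met]
    (b): 93 − 8 = 85 ≥ 78 [met]
  Stage 1 carried; the burden shifts to the provider.
Stage 2 — burden on provider; standard: a production showing (weight is at least 13).
    (c): 19 ≥ 13 [met]
    (d): 51 − 31 = 20 ≥ 13 [met]
  Stage 2 is satisfied; the onus moves to the patient.
Stage 3 — burden on patient; standard: a heightened civil standard (weight is at least 78).
    (e): 85 − 6 = 79 ≥ 78 [met]
    (f): 77 < 78 [not met]
  The patient does not carry Stage 3.
The analysis ends at Stage 3; the provider prevails.

provider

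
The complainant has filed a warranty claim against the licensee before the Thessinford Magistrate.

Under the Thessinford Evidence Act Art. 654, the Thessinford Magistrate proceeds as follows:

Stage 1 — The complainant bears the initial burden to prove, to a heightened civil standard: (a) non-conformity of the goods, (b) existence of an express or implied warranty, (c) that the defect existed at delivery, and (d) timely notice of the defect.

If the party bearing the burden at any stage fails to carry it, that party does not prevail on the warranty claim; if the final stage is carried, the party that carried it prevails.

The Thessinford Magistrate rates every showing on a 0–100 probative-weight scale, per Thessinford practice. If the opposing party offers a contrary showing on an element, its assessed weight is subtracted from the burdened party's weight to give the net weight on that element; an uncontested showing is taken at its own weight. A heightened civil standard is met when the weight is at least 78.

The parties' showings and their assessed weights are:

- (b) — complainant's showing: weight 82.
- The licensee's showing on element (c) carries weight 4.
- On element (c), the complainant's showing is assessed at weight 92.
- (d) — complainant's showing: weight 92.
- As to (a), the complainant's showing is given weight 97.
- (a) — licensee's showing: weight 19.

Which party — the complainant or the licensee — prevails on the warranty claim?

complainant

Stage 1 — burden on complainant; standard: a heightened civil standard (weight is at least 78).
    (a): 97 − 19 = 78 ≥ 78 [met]
    (b): 82 ≥ 78 [met]
    (c): 92 − 4 = 88 ≥ 78 [met]
    (d): 92 ≥ 78 [met]
  The complainant carries the last stage.
With every stage satisfied, the complainant prevails.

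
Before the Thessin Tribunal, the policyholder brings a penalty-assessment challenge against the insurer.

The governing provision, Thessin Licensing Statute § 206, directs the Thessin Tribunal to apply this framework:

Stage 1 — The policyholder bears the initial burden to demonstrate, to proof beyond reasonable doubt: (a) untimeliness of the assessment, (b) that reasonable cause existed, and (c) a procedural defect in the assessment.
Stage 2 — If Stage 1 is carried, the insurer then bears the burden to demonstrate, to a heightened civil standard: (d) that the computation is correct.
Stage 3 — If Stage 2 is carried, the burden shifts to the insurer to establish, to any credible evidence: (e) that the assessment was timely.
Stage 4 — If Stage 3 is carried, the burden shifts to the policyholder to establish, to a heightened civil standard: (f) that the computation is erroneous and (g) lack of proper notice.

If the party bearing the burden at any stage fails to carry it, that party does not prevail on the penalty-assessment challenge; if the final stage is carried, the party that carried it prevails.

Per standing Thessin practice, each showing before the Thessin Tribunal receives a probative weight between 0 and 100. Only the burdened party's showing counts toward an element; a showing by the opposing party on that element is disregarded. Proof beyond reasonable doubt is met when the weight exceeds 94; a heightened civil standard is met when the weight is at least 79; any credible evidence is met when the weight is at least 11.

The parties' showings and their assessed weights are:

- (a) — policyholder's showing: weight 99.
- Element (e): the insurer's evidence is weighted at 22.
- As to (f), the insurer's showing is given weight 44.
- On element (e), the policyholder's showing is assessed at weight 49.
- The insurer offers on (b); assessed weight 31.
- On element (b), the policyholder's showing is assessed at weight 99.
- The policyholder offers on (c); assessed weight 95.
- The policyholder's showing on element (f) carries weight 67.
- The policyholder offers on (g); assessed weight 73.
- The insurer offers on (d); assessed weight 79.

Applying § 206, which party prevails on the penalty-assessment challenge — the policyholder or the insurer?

Stage 1 — burden on policyholder; standard: proof beyond reasonable doubt (weight exceeds 94).
    (a): 99 > 94 [met]
    (b): 99 (insurer's 31 disregarded) > 94 [met]
    (c): 95 > 94 [met]
  Stage 1 carried; the burden shifts to the insurer.
Stage 2 — burden on insurer; standard: a heightened civil standard (weight is at least 79).
    (d): 79 ≥ 79 [met]
  Stage 2 is satisfied; the insurer continues to bear the burden.
Stage 3 — burden on insurer; standard: any credible evidence (weight is at least 11).
    (e): 22 (policyholder's 49 disregarded) ≥ 11 [met]
  Stage 3 carried; the burden shifts to the policyholder.
Stage 4 — burden on policyholder; standard: a heightened civil standard (weight is at least 79).
    (f): 67 (insurer's 44 disregarded) < 79 [not met]
    (g): 73 < 79 [not met]
  Stage 4 not carried; the policyholder fails its burden.
So the insurer prevails.

insurer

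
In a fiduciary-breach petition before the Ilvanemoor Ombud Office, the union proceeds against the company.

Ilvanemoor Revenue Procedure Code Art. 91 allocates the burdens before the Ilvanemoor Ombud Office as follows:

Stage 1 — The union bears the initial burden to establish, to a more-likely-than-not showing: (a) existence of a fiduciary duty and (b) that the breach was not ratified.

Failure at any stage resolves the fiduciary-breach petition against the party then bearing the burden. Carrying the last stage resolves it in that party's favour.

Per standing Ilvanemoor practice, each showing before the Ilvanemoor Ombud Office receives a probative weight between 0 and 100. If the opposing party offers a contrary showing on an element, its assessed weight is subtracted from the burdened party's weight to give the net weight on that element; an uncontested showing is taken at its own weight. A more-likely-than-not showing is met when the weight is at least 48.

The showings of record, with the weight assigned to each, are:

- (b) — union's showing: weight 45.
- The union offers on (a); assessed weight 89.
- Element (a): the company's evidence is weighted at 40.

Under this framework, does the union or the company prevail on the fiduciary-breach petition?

company

Stage 1 — burden on union; standard: a more-likely-than-not showing (weight is at least 48).
    (a): 89 − 40 = 49 ≥ 48 [met]
    (b): 45 < 48 [not met]
  Stage 1 not carried; the union fails its burden.
The analysis ends at Stage 1; the company prevails.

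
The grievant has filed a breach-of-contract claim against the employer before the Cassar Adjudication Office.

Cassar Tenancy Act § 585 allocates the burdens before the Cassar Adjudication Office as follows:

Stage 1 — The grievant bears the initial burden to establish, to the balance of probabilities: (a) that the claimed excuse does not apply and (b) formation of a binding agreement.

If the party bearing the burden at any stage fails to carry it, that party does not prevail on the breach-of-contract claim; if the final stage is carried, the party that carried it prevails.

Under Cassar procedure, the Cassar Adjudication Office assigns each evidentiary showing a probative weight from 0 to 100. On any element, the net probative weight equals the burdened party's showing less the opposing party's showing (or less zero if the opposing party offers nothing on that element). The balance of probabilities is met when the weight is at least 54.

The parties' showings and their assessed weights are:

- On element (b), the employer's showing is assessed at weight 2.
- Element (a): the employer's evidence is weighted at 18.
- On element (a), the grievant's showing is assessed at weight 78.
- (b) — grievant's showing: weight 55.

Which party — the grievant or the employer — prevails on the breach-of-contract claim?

Stage 1 (grievant, the balance of probabilities, weight is at least 54): (a) net 78−18=60 ≥ 54 — meets; (b) net 55−2=53 < 54 — fails.
  The grievant does not carry Stage 1.
The employer prevails.

employer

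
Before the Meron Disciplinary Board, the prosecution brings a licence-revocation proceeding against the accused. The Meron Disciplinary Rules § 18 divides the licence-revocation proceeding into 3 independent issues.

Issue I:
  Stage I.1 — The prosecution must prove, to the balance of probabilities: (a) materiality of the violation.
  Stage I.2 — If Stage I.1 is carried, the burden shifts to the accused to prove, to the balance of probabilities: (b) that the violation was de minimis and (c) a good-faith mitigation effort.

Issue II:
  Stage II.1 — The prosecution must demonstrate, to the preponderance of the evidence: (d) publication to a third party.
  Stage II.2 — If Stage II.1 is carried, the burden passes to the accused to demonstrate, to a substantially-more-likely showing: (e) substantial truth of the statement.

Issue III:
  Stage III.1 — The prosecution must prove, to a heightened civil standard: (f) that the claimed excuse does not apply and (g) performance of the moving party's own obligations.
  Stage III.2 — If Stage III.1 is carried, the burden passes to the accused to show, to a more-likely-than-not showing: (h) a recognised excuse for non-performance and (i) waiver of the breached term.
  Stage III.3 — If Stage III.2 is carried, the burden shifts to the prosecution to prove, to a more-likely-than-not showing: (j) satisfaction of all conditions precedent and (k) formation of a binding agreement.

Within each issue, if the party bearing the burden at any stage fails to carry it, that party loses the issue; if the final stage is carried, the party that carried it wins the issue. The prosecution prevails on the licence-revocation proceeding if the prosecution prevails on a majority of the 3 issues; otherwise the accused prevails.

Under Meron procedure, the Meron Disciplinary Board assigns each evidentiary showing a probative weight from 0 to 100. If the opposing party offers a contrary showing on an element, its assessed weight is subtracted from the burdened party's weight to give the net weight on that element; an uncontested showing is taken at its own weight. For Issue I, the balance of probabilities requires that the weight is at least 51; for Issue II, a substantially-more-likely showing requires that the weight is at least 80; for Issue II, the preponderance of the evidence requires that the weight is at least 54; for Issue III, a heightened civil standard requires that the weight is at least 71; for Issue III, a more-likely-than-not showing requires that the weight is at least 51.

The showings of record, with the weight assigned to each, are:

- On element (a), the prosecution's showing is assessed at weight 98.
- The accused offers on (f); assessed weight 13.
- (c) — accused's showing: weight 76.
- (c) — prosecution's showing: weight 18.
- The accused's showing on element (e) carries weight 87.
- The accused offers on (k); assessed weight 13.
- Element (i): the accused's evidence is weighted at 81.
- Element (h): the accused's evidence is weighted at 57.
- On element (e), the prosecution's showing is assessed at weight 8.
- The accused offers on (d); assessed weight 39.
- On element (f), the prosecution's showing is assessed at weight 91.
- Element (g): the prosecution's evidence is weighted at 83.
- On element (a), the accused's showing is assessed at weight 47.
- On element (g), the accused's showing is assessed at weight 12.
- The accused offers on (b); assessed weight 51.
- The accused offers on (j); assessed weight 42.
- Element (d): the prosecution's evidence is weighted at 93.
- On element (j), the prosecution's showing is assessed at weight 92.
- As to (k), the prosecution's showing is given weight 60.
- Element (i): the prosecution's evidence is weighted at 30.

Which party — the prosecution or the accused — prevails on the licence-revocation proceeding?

accused

— Issue I —
Stage I.1 — burden on prosecution; standard: the balance of probabilities (weight is at least 51).
    (a): 98 − 47 = 51 ≥ 51 [met]
  Stage I.1 carried; the burden shifts to the accused.
Stage I.2 — burden on accused; standard: the balance of probabilities (weight is at least 51).
    (b): 51 ≥ 51 [met]
    (c): 76 − 18 = 58 ≥ 51 [met]
  Stage I.2 carried; the final stage is satisfied.
All stages carried — the accused prevails on this issue.
— Issue II —
At Stage II.1 the prosecution must meet the preponderance of the evidence (weight is at least 54): on (d) the weight is 93 less the opposing 39 gives net 54, which does reach 54, so (d) meets the standard.
  All elements met. The burden passes to the accused.
At Stage II.2 the accused must meet a substantially-more-likely showing (weight is at least 80): on (e) the weight is 87 less the opposing 8 gives net 79, < 80, so (e) does not meet the standard.
  Not every element is met, so the accused fails to carry Stage II.2.
The prosecution prevails on this issue.
— Issue III —
Stage III.1 (prosecution, a heightened civil standard, weight is at least 71): (f) net 91−13=78 ≥ 71 — meets; (g) net 83−12=71 ≥ 71 — meets.
  Stage III.1 carried; the burden shifts to the accused.
Stage III.2 (accused, a more-likely-than-not showing, weight is at least 51): (h) 57 ≥ 51 — meets; (i) net 81−30=51 ≥ 51 — meets.
  The accused carries Stage III.2; the prosecution now bears the burden.
Stage III.3 (prosecution, a more-likely-than-not showing, weight is at least 51): (j) net 92−42=50 < 51 — fails; (k) net 60−13=47 < 51 — fails.
  Stage III.3 not carried; the prosecution fails its burden.
The analysis ends at Stage III.3; the accused prevails on this issue.
Per-issue: Issue I → accused; Issue II → prosecution; Issue III → accused. The prosecution must prevail on a majority of issues; overall, the accused prevails.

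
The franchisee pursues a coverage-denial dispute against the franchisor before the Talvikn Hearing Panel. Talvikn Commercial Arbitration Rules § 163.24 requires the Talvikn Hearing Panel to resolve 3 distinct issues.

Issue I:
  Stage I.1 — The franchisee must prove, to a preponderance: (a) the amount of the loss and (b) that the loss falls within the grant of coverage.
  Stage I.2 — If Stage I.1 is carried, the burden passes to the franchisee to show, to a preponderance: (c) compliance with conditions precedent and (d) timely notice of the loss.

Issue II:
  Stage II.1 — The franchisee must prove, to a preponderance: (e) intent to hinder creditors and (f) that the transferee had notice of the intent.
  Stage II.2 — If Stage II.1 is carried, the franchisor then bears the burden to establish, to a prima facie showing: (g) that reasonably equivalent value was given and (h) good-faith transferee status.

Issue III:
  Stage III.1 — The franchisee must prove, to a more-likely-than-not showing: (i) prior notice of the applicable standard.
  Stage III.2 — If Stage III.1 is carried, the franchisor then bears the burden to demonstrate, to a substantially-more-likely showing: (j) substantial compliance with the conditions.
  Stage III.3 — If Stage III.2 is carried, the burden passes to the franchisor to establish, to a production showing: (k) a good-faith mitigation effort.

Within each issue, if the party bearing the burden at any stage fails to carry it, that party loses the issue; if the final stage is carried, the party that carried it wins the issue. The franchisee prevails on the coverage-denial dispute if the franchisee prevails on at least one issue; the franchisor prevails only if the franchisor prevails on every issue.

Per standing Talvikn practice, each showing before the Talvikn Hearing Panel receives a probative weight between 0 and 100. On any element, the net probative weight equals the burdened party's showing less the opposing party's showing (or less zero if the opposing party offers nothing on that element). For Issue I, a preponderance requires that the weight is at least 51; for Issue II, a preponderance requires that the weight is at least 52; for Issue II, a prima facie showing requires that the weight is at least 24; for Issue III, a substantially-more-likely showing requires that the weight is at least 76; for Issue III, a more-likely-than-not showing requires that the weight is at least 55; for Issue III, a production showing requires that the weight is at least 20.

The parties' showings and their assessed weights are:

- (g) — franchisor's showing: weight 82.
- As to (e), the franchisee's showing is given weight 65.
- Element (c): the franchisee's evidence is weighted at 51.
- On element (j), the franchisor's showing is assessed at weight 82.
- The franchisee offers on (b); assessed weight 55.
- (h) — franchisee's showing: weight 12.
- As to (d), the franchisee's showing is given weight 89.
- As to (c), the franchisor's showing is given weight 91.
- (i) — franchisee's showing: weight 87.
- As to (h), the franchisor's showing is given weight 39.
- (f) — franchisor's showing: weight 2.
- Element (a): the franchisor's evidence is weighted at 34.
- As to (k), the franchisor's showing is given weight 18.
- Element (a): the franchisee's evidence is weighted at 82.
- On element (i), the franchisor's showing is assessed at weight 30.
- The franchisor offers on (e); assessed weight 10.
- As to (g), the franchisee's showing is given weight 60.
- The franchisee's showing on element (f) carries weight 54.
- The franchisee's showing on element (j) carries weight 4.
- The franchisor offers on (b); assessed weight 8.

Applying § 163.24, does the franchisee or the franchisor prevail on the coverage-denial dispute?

— Issue I —
Stage I.1 — burden on franchisee; standard: a preponderance (weight is at least 51).
    (a): 82 − 34 = 48 < 51 [not met]
    (b): 55 − 8 = 47 < 51 [not met]
  The franchisee does not carry Stage I.1.
So the franchisor prevails on this issue.
— Issue II —
Stage II.1 (franchisee, a preponderance, weight is at least 52): (e) net 65−10=55 ≥ 52 — meets; (f) net 54−2=52 ≥ 52 — meets.
  Stage II.1 carried; the burden shifts to the franchisor.
Stage II.2 (franchisor, a prima facie showing, weight is at least 24): (g) net 82−60=22 < 24 — fails; (h) net 39−12=27 ≥ 24 — meets.
  The franchisor does not carry Stage II.2.
The franchisee prevails on this issue.
— Issue III —
Stage III.1 (franchisee, a more-likely-than-not showing, weight is at least 55): (i) net 87−30=57 ≥ 55 — meets.
  Stage III.1 carried; the burden shifts to the franchisor.
Stage III.2 (franchisor, a substantially-more-likely showing, weight is at least 76): (j) net 82−4=78 ≥ 76 — meets.
  Stage III.2 is satisfied; the franchisor continues to bear the burden.
Stage III.3 (franchisor, a production showing, weight is at least 20): (k) 18 < 20 — fails.
  The franchisor does not carry Stage III.3.
The analysis ends at Stage III.3; the franchisee prevails on this issue.
Per-issue: Issue I → franchisor; Issue II → franchisee; Issue III → franchisee. The franchisee must prevail on at least one issue; overall, the franchisee prevails.

franchisee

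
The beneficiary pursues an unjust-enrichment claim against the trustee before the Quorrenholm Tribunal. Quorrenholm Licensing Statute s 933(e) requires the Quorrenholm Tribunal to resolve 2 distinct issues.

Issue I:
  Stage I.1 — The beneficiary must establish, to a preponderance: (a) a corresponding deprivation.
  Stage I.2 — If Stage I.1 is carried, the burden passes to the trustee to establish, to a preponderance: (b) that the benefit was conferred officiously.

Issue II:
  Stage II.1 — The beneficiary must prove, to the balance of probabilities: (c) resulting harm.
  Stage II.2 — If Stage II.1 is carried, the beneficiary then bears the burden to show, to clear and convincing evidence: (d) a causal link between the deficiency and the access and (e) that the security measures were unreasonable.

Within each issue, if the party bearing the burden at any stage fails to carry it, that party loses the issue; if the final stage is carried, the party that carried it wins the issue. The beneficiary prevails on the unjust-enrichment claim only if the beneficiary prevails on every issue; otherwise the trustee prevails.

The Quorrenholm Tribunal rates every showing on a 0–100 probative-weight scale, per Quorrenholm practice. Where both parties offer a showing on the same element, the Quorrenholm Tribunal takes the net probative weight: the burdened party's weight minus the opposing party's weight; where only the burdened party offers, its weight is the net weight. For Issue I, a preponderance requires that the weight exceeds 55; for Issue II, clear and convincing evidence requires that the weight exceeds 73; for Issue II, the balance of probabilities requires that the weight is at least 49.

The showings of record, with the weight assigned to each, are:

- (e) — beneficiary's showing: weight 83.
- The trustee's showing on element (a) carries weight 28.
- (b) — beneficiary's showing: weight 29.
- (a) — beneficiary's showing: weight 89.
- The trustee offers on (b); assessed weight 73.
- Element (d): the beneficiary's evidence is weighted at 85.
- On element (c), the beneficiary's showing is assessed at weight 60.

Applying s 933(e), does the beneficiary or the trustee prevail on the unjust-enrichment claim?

beneficiary

— Issue I —
Stage I.1 (beneficiary, a preponderance, weight exceeds 55): (a) net 89−28=61 > 55 — meets.
  Stage I.1 is satisfied; the onus moves to the trustee.
Stage I.2 (trustee, a preponderance, weight exceeds 55): (b) net 73−29=44 ≤ 55 — fails.
  The trustee does not carry Stage I.2.
So the beneficiary prevails on this issue.
— Issue II —
Stage II.1 (beneficiary, the balance of probabilities, weight is at least 49): (c) 60 ≥ 49 — meets.
  Stage II.1 is satisfied; the beneficiary continues to bear the burden.
Stage II.2 (beneficiary, clear and convincing evidence, weight exceeds 73): (d) 85 > 73 — meets; (e) 83 > 73 — meets.
  Stage II.2 carried; the final stage is satisfied.
With every stage satisfied, the beneficiary prevails on this issue.
Per-issue: Issue I → beneficiary; Issue II → beneficiary. The beneficiary must prevail on every issue; overall, the beneficiary prevails.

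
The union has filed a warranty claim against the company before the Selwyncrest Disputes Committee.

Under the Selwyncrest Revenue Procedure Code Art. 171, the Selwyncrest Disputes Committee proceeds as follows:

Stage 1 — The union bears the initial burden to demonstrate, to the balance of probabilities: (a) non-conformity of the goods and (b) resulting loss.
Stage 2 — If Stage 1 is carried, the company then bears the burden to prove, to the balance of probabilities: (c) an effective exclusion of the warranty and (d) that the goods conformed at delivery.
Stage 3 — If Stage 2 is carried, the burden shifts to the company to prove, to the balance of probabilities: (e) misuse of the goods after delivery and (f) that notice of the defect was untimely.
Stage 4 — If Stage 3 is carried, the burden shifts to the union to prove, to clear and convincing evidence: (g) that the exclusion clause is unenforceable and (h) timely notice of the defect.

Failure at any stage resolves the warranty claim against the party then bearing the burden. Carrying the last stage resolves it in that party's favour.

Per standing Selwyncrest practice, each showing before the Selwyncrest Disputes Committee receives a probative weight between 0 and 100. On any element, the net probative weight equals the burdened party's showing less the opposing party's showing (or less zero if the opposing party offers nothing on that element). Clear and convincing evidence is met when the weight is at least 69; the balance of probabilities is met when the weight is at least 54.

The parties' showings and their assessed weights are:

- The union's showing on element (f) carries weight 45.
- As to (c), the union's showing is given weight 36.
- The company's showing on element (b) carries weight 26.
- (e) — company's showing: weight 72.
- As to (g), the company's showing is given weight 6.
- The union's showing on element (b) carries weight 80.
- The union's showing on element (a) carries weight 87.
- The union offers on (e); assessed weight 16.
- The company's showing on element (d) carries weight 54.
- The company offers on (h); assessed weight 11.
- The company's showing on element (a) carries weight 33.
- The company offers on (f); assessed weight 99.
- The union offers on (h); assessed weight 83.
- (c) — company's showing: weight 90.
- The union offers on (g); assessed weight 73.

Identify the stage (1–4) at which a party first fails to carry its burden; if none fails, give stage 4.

stage 4

Stage 1 (union, the balance of probabilities, weight is at least 54): (a) net 87−33=54 ≥ 54 — meets; (b) net 80−26=54 ≥ 54 — meets.
  The union carries Stage 1; the company now bears the burden.
Stage 2 (company, the balance of probabilities, weight is at least 54): (c) net 90−36=54 ≥ 54 — meets; (d) 54 ≥ 54 — meets.
  All elements met. The company retains the burden for Stage 3.
Stage 3 (company, the balance of probabilities, weight is at least 54): (e) net 72−16=56 ≥ 54 — meets; (f) net 99−45=54 ≥ 54 — meets.
  Stage 3 is satisfied; the onus moves to the union.
Stage 4 (union, clear and convincing evidence, weight is at least 69): (g) net 73−6=67 < 69 — fails; (h) net 83−11=72 ≥ 69 — meets.
  The union does not carry Stage 4.
The analysis ends at Stage 4; the company prevails.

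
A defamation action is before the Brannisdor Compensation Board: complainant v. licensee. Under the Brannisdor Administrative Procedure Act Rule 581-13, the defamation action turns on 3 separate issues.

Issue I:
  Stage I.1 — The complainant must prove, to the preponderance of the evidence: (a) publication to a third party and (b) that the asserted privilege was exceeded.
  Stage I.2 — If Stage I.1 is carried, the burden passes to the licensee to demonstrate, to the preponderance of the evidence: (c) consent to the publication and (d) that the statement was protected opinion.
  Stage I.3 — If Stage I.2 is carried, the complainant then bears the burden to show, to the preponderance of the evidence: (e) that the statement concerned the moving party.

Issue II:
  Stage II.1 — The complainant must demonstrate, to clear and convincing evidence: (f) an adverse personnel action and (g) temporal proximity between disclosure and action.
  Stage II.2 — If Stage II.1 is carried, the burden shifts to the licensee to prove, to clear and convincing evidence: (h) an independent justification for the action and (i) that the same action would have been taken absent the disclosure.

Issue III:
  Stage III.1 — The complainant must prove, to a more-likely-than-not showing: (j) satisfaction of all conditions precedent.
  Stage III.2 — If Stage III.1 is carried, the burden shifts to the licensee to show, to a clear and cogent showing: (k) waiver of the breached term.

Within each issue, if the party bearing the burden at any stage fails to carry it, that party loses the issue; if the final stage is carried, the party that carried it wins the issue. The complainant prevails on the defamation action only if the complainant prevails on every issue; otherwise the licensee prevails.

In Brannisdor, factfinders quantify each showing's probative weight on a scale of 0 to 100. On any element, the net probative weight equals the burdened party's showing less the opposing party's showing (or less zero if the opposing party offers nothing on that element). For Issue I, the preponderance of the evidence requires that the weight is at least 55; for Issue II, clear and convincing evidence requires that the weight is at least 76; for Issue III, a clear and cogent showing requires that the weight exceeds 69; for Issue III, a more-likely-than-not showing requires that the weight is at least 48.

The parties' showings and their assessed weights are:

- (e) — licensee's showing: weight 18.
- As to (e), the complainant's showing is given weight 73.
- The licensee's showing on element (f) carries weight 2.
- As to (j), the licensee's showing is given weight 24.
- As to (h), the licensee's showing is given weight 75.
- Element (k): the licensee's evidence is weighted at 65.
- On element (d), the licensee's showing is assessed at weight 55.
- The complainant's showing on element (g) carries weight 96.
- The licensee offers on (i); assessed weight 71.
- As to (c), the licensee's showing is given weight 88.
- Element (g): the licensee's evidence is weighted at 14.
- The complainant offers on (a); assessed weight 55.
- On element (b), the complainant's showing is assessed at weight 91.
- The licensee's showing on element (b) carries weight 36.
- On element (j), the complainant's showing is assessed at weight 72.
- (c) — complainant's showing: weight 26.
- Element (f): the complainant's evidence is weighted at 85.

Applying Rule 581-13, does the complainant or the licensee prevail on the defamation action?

— Issue I —
Stage I.1 (complainant, the preponderance of the evidence, weight is at least 55): (a) 55 ≥ 55 — meets; (b) net 91−36=55 ≥ 55 — meets.
  The complainant carries Stage I.1; the licensee now bears the burden.
Stage I.2 (licensee, the preponderance of the evidence, weight is at least 55): (c) net 88−26=62 ≥ 55 — meets; (d) 55 ≥ 55 — meets.
  Stage I.2 carried; the burden shifts to the complainant.
Stage I.3 (complainant, the preponderance of the evidence, weight is at least 55): (e) net 73−18=55 ≥ 55 — meets.
  The complainant carries the last stage.
All stages carried — the complainant prevails on this issue.
— Issue II —
Stage II.1 (complainant, clear and convincing evidence, weight is at least 76): (f) net 85−2=83 ≥ 76 — meets; (g) net 96−14=82 ≥ 76 — meets.
  Stage II.1 is satisfied; the onus moves to the licensee.
Stage II.2 (licensee, clear and convincing evidence, weight is at least 76): (h) 75 < 76 — fails; (i) 71 < 76 — fails.
  Not every element is met, so the licensee fails to carry Stage II.2.
So the complainant prevails on this issue.
— Issue III —
At Stage III.1 the complainant must meet a more-likely-than-not showing (weight is at least 48): on (j) the weight is 72 less the opposing 24 gives net 48, which does reach 48, so (j) meets the standard.
  All elements met. The burden passes to the licensee.
At Stage III.2 the licensee must meet a clear and cogent showing (weight exceeds 69): on (k) the weight is 65, which does not exceed 69, so (k) does not meet the standard.
  Not every element is met, so the licensee fails to carry Stage III.2.
So the complainant prevails on this issue.
Per-issue: Issue I → complainant; Issue II → complainant; Issue III → complainant. The complainant must prevail on every issue; overall, the complainant prevails.

complainant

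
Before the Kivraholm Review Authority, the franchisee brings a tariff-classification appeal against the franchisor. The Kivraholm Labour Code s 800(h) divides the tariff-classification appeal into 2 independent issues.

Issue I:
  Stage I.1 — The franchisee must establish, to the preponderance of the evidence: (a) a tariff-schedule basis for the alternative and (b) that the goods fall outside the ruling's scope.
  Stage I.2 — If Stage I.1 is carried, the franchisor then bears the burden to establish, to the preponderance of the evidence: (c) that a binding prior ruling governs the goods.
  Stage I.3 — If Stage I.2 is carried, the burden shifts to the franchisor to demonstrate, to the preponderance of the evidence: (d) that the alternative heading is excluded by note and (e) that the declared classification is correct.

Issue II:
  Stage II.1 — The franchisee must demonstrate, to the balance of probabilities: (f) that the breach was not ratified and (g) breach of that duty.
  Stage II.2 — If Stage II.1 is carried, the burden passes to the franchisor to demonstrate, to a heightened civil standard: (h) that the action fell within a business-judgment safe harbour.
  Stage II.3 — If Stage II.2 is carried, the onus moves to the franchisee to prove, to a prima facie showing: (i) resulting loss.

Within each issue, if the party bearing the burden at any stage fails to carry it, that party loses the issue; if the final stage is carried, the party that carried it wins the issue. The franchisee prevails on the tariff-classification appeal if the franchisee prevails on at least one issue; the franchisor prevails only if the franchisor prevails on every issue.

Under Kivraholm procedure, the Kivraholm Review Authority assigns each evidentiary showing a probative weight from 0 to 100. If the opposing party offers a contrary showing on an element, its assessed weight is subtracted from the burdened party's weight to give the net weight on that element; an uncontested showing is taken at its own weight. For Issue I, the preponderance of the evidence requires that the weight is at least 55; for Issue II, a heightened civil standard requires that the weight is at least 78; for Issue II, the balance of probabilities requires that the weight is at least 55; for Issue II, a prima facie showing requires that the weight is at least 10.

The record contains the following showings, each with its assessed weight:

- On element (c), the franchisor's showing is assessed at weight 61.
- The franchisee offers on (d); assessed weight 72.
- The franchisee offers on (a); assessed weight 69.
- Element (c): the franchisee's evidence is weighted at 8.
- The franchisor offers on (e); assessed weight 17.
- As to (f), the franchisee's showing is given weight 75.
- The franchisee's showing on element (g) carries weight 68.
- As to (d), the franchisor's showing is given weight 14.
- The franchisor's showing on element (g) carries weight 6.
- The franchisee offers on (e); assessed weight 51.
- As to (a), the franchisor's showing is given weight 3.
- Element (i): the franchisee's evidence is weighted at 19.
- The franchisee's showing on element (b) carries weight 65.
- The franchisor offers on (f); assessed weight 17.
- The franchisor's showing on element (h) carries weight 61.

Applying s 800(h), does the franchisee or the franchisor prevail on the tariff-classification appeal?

— Issue I —
Stage I.1 (franchisee, the preponderance of the evidence, weight is at least 55): (a) net 69−3=66 ≥ 55 — meets; (b) 65 ≥ 55 — meets.
  Stage I.1 is satisfied; the onus moves to the franchisor.
Stage I.2 (franchisor, the preponderance of the evidence, weight is at least 55): (c) net 61−8=53 < 55 — fails.
  Stage I.2 not carried; the franchisor fails its burden.
So the franchisee prevails on this issue.
— Issue II —
At Stage II.1 the franchisee must meet the balance of probabilities (weight is at least 55): on (f) the weight is 75 less the opposing 17 gives net 58, which does reach 55, so (f) meets the standard; on (g) the weight is 68 less the opposing 6 gives net 62, which does reach 55, so (g) meets the standard.
  The franchisee carries Stage II.1; the franchisor now bears the burden.
At Stage II.2 the franchisor must meet a heightened civil standard (weight is at least 78): on (h) the weight is 61, < 78, so (h) does not meet the standard.
  Not every element is met, so the franchisor fails to carry Stage II.2.
The franchisee prevails on this issue.
Per-issue: Issue I → franchisee; Issue II → franchisee. The franchisee must prevail on at least one issue; overall, the franchisee prevails.

franchisee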